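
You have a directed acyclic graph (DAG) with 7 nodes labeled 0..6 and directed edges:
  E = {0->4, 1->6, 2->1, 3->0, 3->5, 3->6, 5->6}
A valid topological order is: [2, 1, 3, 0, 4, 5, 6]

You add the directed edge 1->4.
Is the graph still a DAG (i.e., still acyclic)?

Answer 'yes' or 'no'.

Answer: yes

Derivation:
Given toposort: [2, 1, 3, 0, 4, 5, 6]
Position of 1: index 1; position of 4: index 4
New edge 1->4: forward
Forward edge: respects the existing order. Still a DAG, same toposort still valid.
Still a DAG? yes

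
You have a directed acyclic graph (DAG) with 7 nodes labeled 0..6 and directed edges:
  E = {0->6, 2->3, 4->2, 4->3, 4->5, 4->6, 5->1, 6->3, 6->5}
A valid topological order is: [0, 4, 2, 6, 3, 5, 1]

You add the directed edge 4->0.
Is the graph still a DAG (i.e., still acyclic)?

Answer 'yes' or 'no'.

Answer: yes

Derivation:
Given toposort: [0, 4, 2, 6, 3, 5, 1]
Position of 4: index 1; position of 0: index 0
New edge 4->0: backward (u after v in old order)
Backward edge: old toposort is now invalid. Check if this creates a cycle.
Does 0 already reach 4? Reachable from 0: [0, 1, 3, 5, 6]. NO -> still a DAG (reorder needed).
Still a DAG? yes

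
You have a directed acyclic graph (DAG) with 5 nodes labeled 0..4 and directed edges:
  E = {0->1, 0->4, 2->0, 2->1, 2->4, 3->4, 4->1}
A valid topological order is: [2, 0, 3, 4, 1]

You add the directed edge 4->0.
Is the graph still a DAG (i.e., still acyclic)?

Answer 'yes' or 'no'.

Given toposort: [2, 0, 3, 4, 1]
Position of 4: index 3; position of 0: index 1
New edge 4->0: backward (u after v in old order)
Backward edge: old toposort is now invalid. Check if this creates a cycle.
Does 0 already reach 4? Reachable from 0: [0, 1, 4]. YES -> cycle!
Still a DAG? no

Answer: no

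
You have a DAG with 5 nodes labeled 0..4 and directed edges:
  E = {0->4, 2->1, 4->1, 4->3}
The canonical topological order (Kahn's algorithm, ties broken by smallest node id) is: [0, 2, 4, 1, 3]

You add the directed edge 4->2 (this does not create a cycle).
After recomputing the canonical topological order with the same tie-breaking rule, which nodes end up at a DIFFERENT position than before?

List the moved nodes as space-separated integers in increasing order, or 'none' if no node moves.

Old toposort: [0, 2, 4, 1, 3]
Added edge 4->2
Recompute Kahn (smallest-id tiebreak):
  initial in-degrees: [0, 2, 1, 1, 1]
  ready (indeg=0): [0]
  pop 0: indeg[4]->0 | ready=[4] | order so far=[0]
  pop 4: indeg[1]->1; indeg[2]->0; indeg[3]->0 | ready=[2, 3] | order so far=[0, 4]
  pop 2: indeg[1]->0 | ready=[1, 3] | order so far=[0, 4, 2]
  pop 1: no out-edges | ready=[3] | order so far=[0, 4, 2, 1]
  pop 3: no out-edges | ready=[] | order so far=[0, 4, 2, 1, 3]
New canonical toposort: [0, 4, 2, 1, 3]
Compare positions:
  Node 0: index 0 -> 0 (same)
  Node 1: index 3 -> 3 (same)
  Node 2: index 1 -> 2 (moved)
  Node 3: index 4 -> 4 (same)
  Node 4: index 2 -> 1 (moved)
Nodes that changed position: 2 4

Answer: 2 4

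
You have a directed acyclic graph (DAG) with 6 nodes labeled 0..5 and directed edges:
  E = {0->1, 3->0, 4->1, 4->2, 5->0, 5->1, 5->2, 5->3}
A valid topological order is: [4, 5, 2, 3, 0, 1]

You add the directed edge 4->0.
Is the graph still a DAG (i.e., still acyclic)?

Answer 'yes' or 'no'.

Answer: yes

Derivation:
Given toposort: [4, 5, 2, 3, 0, 1]
Position of 4: index 0; position of 0: index 4
New edge 4->0: forward
Forward edge: respects the existing order. Still a DAG, same toposort still valid.
Still a DAG? yes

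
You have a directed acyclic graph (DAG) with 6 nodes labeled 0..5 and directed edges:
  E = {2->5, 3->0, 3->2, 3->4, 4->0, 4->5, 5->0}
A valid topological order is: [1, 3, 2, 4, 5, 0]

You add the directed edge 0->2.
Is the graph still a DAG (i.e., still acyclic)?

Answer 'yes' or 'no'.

Given toposort: [1, 3, 2, 4, 5, 0]
Position of 0: index 5; position of 2: index 2
New edge 0->2: backward (u after v in old order)
Backward edge: old toposort is now invalid. Check if this creates a cycle.
Does 2 already reach 0? Reachable from 2: [0, 2, 5]. YES -> cycle!
Still a DAG? no

Answer: no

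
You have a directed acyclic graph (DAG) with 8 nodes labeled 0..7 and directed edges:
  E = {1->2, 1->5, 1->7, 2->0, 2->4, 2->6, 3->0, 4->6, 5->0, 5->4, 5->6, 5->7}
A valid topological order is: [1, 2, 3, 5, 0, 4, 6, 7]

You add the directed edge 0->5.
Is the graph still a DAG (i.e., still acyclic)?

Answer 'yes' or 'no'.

Answer: no

Derivation:
Given toposort: [1, 2, 3, 5, 0, 4, 6, 7]
Position of 0: index 4; position of 5: index 3
New edge 0->5: backward (u after v in old order)
Backward edge: old toposort is now invalid. Check if this creates a cycle.
Does 5 already reach 0? Reachable from 5: [0, 4, 5, 6, 7]. YES -> cycle!
Still a DAG? no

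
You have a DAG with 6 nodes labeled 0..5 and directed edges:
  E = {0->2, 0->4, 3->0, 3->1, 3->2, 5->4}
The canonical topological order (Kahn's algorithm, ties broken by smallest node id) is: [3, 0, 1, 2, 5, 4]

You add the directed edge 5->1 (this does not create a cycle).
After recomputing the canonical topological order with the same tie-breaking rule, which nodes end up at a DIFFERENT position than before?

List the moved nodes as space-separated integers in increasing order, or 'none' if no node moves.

Answer: 1 2 5

Derivation:
Old toposort: [3, 0, 1, 2, 5, 4]
Added edge 5->1
Recompute Kahn (smallest-id tiebreak):
  initial in-degrees: [1, 2, 2, 0, 2, 0]
  ready (indeg=0): [3, 5]
  pop 3: indeg[0]->0; indeg[1]->1; indeg[2]->1 | ready=[0, 5] | order so far=[3]
  pop 0: indeg[2]->0; indeg[4]->1 | ready=[2, 5] | order so far=[3, 0]
  pop 2: no out-edges | ready=[5] | order so far=[3, 0, 2]
  pop 5: indeg[1]->0; indeg[4]->0 | ready=[1, 4] | order so far=[3, 0, 2, 5]
  pop 1: no out-edges | ready=[4] | order so far=[3, 0, 2, 5, 1]
  pop 4: no out-edges | ready=[] | order so far=[3, 0, 2, 5, 1, 4]
New canonical toposort: [3, 0, 2, 5, 1, 4]
Compare positions:
  Node 0: index 1 -> 1 (same)
  Node 1: index 2 -> 4 (moved)
  Node 2: index 3 -> 2 (moved)
  Node 3: index 0 -> 0 (same)
  Node 4: index 5 -> 5 (same)
  Node 5: index 4 -> 3 (moved)
Nodes that changed position: 1 2 5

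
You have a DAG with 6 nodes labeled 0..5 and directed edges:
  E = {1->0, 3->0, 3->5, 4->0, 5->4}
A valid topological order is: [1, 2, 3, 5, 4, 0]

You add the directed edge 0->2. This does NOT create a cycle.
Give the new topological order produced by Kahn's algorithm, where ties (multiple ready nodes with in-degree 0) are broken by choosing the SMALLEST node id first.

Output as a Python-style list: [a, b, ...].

Old toposort: [1, 2, 3, 5, 4, 0]
Added edge: 0->2
Position of 0 (5) > position of 2 (1). Must reorder: 0 must now come before 2.
Run Kahn's algorithm (break ties by smallest node id):
  initial in-degrees: [3, 0, 1, 0, 1, 1]
  ready (indeg=0): [1, 3]
  pop 1: indeg[0]->2 | ready=[3] | order so far=[1]
  pop 3: indeg[0]->1; indeg[5]->0 | ready=[5] | order so far=[1, 3]
  pop 5: indeg[4]->0 | ready=[4] | order so far=[1, 3, 5]
  pop 4: indeg[0]->0 | ready=[0] | order so far=[1, 3, 5, 4]
  pop 0: indeg[2]->0 | ready=[2] | order so far=[1, 3, 5, 4, 0]
  pop 2: no out-edges | ready=[] | order so far=[1, 3, 5, 4, 0, 2]
  Result: [1, 3, 5, 4, 0, 2]

Answer: [1, 3, 5, 4, 0, 2]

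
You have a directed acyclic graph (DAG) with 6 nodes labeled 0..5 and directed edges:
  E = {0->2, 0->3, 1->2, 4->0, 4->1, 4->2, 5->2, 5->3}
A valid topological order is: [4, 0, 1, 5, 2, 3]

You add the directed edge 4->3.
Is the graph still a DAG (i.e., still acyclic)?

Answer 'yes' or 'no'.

Given toposort: [4, 0, 1, 5, 2, 3]
Position of 4: index 0; position of 3: index 5
New edge 4->3: forward
Forward edge: respects the existing order. Still a DAG, same toposort still valid.
Still a DAG? yes

Answer: yes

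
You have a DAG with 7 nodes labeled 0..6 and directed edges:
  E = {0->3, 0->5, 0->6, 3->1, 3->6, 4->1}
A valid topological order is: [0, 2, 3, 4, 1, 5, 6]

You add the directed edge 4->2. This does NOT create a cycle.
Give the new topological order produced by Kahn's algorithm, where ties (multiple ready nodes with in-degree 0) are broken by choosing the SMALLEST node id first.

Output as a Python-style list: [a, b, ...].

Old toposort: [0, 2, 3, 4, 1, 5, 6]
Added edge: 4->2
Position of 4 (3) > position of 2 (1). Must reorder: 4 must now come before 2.
Run Kahn's algorithm (break ties by smallest node id):
  initial in-degrees: [0, 2, 1, 1, 0, 1, 2]
  ready (indeg=0): [0, 4]
  pop 0: indeg[3]->0; indeg[5]->0; indeg[6]->1 | ready=[3, 4, 5] | order so far=[0]
  pop 3: indeg[1]->1; indeg[6]->0 | ready=[4, 5, 6] | order so far=[0, 3]
  pop 4: indeg[1]->0; indeg[2]->0 | ready=[1, 2, 5, 6] | order so far=[0, 3, 4]
  pop 1: no out-edges | ready=[2, 5, 6] | order so far=[0, 3, 4, 1]
  pop 2: no out-edges | ready=[5, 6] | order so far=[0, 3, 4, 1, 2]
  pop 5: no out-edges | ready=[6] | order so far=[0, 3, 4, 1, 2, 5]
  pop 6: no out-edges | ready=[] | order so far=[0, 3, 4, 1, 2, 5, 6]
  Result: [0, 3, 4, 1, 2, 5, 6]

Answer: [0, 3, 4, 1, 2, 5, 6]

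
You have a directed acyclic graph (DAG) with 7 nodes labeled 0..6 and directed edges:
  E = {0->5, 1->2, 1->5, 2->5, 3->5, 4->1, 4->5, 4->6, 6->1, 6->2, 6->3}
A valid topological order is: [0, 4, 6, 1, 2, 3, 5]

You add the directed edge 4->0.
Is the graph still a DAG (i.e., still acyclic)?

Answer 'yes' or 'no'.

Answer: yes

Derivation:
Given toposort: [0, 4, 6, 1, 2, 3, 5]
Position of 4: index 1; position of 0: index 0
New edge 4->0: backward (u after v in old order)
Backward edge: old toposort is now invalid. Check if this creates a cycle.
Does 0 already reach 4? Reachable from 0: [0, 5]. NO -> still a DAG (reorder needed).
Still a DAG? yes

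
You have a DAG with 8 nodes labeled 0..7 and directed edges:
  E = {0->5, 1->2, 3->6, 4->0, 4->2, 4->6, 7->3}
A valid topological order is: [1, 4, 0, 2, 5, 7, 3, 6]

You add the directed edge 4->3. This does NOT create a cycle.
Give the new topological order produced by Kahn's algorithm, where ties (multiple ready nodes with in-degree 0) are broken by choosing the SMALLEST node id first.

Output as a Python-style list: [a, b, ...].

Answer: [1, 4, 0, 2, 5, 7, 3, 6]

Derivation:
Old toposort: [1, 4, 0, 2, 5, 7, 3, 6]
Added edge: 4->3
Position of 4 (1) < position of 3 (6). Old order still valid.
Run Kahn's algorithm (break ties by smallest node id):
  initial in-degrees: [1, 0, 2, 2, 0, 1, 2, 0]
  ready (indeg=0): [1, 4, 7]
  pop 1: indeg[2]->1 | ready=[4, 7] | order so far=[1]
  pop 4: indeg[0]->0; indeg[2]->0; indeg[3]->1; indeg[6]->1 | ready=[0, 2, 7] | order so far=[1, 4]
  pop 0: indeg[5]->0 | ready=[2, 5, 7] | order so far=[1, 4, 0]
  pop 2: no out-edges | ready=[5, 7] | order so far=[1, 4, 0, 2]
  pop 5: no out-edges | ready=[7] | order so far=[1, 4, 0, 2, 5]
  pop 7: indeg[3]->0 | ready=[3] | order so far=[1, 4, 0, 2, 5, 7]
  pop 3: indeg[6]->0 | ready=[6] | order so far=[1, 4, 0, 2, 5, 7, 3]
  pop 6: no out-edges | ready=[] | order so far=[1, 4, 0, 2, 5, 7, 3, 6]
  Result: [1, 4, 0, 2, 5, 7, 3, 6]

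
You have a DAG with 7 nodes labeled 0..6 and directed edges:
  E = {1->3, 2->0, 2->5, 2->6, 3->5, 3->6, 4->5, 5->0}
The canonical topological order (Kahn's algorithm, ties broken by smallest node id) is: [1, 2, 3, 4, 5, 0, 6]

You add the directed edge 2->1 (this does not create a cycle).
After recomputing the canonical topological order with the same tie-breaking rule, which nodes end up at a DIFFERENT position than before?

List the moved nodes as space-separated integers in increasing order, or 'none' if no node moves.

Old toposort: [1, 2, 3, 4, 5, 0, 6]
Added edge 2->1
Recompute Kahn (smallest-id tiebreak):
  initial in-degrees: [2, 1, 0, 1, 0, 3, 2]
  ready (indeg=0): [2, 4]
  pop 2: indeg[0]->1; indeg[1]->0; indeg[5]->2; indeg[6]->1 | ready=[1, 4] | order so far=[2]
  pop 1: indeg[3]->0 | ready=[3, 4] | order so far=[2, 1]
  pop 3: indeg[5]->1; indeg[6]->0 | ready=[4, 6] | order so far=[2, 1, 3]
  pop 4: indeg[5]->0 | ready=[5, 6] | order so far=[2, 1, 3, 4]
  pop 5: indeg[0]->0 | ready=[0, 6] | order so far=[2, 1, 3, 4, 5]
  pop 0: no out-edges | ready=[6] | order so far=[2, 1, 3, 4, 5, 0]
  pop 6: no out-edges | ready=[] | order so far=[2, 1, 3, 4, 5, 0, 6]
New canonical toposort: [2, 1, 3, 4, 5, 0, 6]
Compare positions:
  Node 0: index 5 -> 5 (same)
  Node 1: index 0 -> 1 (moved)
  Node 2: index 1 -> 0 (moved)
  Node 3: index 2 -> 2 (same)
  Node 4: index 3 -> 3 (same)
  Node 5: index 4 -> 4 (same)
  Node 6: index 6 -> 6 (same)
Nodes that changed position: 1 2

Answer: 1 2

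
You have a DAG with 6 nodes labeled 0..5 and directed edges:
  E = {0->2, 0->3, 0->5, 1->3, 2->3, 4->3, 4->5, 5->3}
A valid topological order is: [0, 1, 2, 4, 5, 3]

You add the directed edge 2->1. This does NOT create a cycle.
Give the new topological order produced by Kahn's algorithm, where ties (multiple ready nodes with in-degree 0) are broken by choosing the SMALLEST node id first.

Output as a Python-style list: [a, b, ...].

Answer: [0, 2, 1, 4, 5, 3]

Derivation:
Old toposort: [0, 1, 2, 4, 5, 3]
Added edge: 2->1
Position of 2 (2) > position of 1 (1). Must reorder: 2 must now come before 1.
Run Kahn's algorithm (break ties by smallest node id):
  initial in-degrees: [0, 1, 1, 5, 0, 2]
  ready (indeg=0): [0, 4]
  pop 0: indeg[2]->0; indeg[3]->4; indeg[5]->1 | ready=[2, 4] | order so far=[0]
  pop 2: indeg[1]->0; indeg[3]->3 | ready=[1, 4] | order so far=[0, 2]
  pop 1: indeg[3]->2 | ready=[4] | order so far=[0, 2, 1]
  pop 4: indeg[3]->1; indeg[5]->0 | ready=[5] | order so far=[0, 2, 1, 4]
  pop 5: indeg[3]->0 | ready=[3] | order so far=[0, 2, 1, 4, 5]
  pop 3: no out-edges | ready=[] | order so far=[0, 2, 1, 4, 5, 3]
  Result: [0, 2, 1, 4, 5, 3]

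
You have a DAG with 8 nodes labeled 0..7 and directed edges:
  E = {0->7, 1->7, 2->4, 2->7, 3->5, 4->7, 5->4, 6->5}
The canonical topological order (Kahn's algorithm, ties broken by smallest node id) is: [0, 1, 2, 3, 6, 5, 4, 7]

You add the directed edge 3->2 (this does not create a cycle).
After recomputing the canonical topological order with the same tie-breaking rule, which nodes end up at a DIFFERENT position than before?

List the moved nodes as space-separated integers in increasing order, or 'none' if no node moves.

Old toposort: [0, 1, 2, 3, 6, 5, 4, 7]
Added edge 3->2
Recompute Kahn (smallest-id tiebreak):
  initial in-degrees: [0, 0, 1, 0, 2, 2, 0, 4]
  ready (indeg=0): [0, 1, 3, 6]
  pop 0: indeg[7]->3 | ready=[1, 3, 6] | order so far=[0]
  pop 1: indeg[7]->2 | ready=[3, 6] | order so far=[0, 1]
  pop 3: indeg[2]->0; indeg[5]->1 | ready=[2, 6] | order so far=[0, 1, 3]
  pop 2: indeg[4]->1; indeg[7]->1 | ready=[6] | order so far=[0, 1, 3, 2]
  pop 6: indeg[5]->0 | ready=[5] | order so far=[0, 1, 3, 2, 6]
  pop 5: indeg[4]->0 | ready=[4] | order so far=[0, 1, 3, 2, 6, 5]
  pop 4: indeg[7]->0 | ready=[7] | order so far=[0, 1, 3, 2, 6, 5, 4]
  pop 7: no out-edges | ready=[] | order so far=[0, 1, 3, 2, 6, 5, 4, 7]
New canonical toposort: [0, 1, 3, 2, 6, 5, 4, 7]
Compare positions:
  Node 0: index 0 -> 0 (same)
  Node 1: index 1 -> 1 (same)
  Node 2: index 2 -> 3 (moved)
  Node 3: index 3 -> 2 (moved)
  Node 4: index 6 -> 6 (same)
  Node 5: index 5 -> 5 (same)
  Node 6: index 4 -> 4 (same)
  Node 7: index 7 -> 7 (same)
Nodes that changed position: 2 3

Answer: 2 3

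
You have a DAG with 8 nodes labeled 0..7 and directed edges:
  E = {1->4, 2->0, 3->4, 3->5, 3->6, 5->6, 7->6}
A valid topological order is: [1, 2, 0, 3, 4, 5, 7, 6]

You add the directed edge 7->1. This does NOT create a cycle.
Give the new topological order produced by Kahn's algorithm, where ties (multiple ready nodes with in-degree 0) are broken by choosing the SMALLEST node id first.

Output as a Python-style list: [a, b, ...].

Answer: [2, 0, 3, 5, 7, 1, 4, 6]

Derivation:
Old toposort: [1, 2, 0, 3, 4, 5, 7, 6]
Added edge: 7->1
Position of 7 (6) > position of 1 (0). Must reorder: 7 must now come before 1.
Run Kahn's algorithm (break ties by smallest node id):
  initial in-degrees: [1, 1, 0, 0, 2, 1, 3, 0]
  ready (indeg=0): [2, 3, 7]
  pop 2: indeg[0]->0 | ready=[0, 3, 7] | order so far=[2]
  pop 0: no out-edges | ready=[3, 7] | order so far=[2, 0]
  pop 3: indeg[4]->1; indeg[5]->0; indeg[6]->2 | ready=[5, 7] | order so far=[2, 0, 3]
  pop 5: indeg[6]->1 | ready=[7] | order so far=[2, 0, 3, 5]
  pop 7: indeg[1]->0; indeg[6]->0 | ready=[1, 6] | order so far=[2, 0, 3, 5, 7]
  pop 1: indeg[4]->0 | ready=[4, 6] | order so far=[2, 0, 3, 5, 7, 1]
  pop 4: no out-edges | ready=[6] | order so far=[2, 0, 3, 5, 7, 1, 4]
  pop 6: no out-edges | ready=[] | order so far=[2, 0, 3, 5, 7, 1, 4, 6]
  Result: [2, 0, 3, 5, 7, 1, 4, 6]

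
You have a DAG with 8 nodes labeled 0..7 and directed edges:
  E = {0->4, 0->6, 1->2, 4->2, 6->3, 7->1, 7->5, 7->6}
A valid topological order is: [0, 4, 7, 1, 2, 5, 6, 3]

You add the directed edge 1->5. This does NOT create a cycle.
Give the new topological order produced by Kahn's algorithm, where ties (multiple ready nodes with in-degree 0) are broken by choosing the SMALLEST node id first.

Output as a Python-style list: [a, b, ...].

Answer: [0, 4, 7, 1, 2, 5, 6, 3]

Derivation:
Old toposort: [0, 4, 7, 1, 2, 5, 6, 3]
Added edge: 1->5
Position of 1 (3) < position of 5 (5). Old order still valid.
Run Kahn's algorithm (break ties by smallest node id):
  initial in-degrees: [0, 1, 2, 1, 1, 2, 2, 0]
  ready (indeg=0): [0, 7]
  pop 0: indeg[4]->0; indeg[6]->1 | ready=[4, 7] | order so far=[0]
  pop 4: indeg[2]->1 | ready=[7] | order so far=[0, 4]
  pop 7: indeg[1]->0; indeg[5]->1; indeg[6]->0 | ready=[1, 6] | order so far=[0, 4, 7]
  pop 1: indeg[2]->0; indeg[5]->0 | ready=[2, 5, 6] | order so far=[0, 4, 7, 1]
  pop 2: no out-edges | ready=[5, 6] | order so far=[0, 4, 7, 1, 2]
  pop 5: no out-edges | ready=[6] | order so far=[0, 4, 7, 1, 2, 5]
  pop 6: indeg[3]->0 | ready=[3] | order so far=[0, 4, 7, 1, 2, 5, 6]
  pop 3: no out-edges | ready=[] | order so far=[0, 4, 7, 1, 2, 5, 6, 3]
  Result: [0, 4, 7, 1, 2, 5, 6, 3]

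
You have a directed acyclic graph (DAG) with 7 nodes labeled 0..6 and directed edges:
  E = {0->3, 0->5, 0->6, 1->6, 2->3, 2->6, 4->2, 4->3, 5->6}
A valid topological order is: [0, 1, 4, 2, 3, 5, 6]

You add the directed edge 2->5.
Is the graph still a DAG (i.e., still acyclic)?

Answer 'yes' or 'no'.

Given toposort: [0, 1, 4, 2, 3, 5, 6]
Position of 2: index 3; position of 5: index 5
New edge 2->5: forward
Forward edge: respects the existing order. Still a DAG, same toposort still valid.
Still a DAG? yes

Answer: yes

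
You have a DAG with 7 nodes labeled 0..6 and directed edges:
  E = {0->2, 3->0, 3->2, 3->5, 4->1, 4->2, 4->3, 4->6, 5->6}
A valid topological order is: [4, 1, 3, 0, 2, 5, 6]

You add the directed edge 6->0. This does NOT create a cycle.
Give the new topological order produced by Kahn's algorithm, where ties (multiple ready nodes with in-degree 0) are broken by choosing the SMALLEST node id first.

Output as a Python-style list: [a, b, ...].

Old toposort: [4, 1, 3, 0, 2, 5, 6]
Added edge: 6->0
Position of 6 (6) > position of 0 (3). Must reorder: 6 must now come before 0.
Run Kahn's algorithm (break ties by smallest node id):
  initial in-degrees: [2, 1, 3, 1, 0, 1, 2]
  ready (indeg=0): [4]
  pop 4: indeg[1]->0; indeg[2]->2; indeg[3]->0; indeg[6]->1 | ready=[1, 3] | order so far=[4]
  pop 1: no out-edges | ready=[3] | order so far=[4, 1]
  pop 3: indeg[0]->1; indeg[2]->1; indeg[5]->0 | ready=[5] | order so far=[4, 1, 3]
  pop 5: indeg[6]->0 | ready=[6] | order so far=[4, 1, 3, 5]
  pop 6: indeg[0]->0 | ready=[0] | order so far=[4, 1, 3, 5, 6]
  pop 0: indeg[2]->0 | ready=[2] | order so far=[4, 1, 3, 5, 6, 0]
  pop 2: no out-edges | ready=[] | order so far=[4, 1, 3, 5, 6, 0, 2]
  Result: [4, 1, 3, 5, 6, 0, 2]

Answer: [4, 1, 3, 5, 6, 0, 2]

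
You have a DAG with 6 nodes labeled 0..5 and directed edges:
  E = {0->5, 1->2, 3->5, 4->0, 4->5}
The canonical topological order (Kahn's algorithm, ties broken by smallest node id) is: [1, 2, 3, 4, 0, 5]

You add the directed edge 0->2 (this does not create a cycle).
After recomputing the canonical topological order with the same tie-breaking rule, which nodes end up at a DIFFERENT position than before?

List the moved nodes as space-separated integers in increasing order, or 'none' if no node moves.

Old toposort: [1, 2, 3, 4, 0, 5]
Added edge 0->2
Recompute Kahn (smallest-id tiebreak):
  initial in-degrees: [1, 0, 2, 0, 0, 3]
  ready (indeg=0): [1, 3, 4]
  pop 1: indeg[2]->1 | ready=[3, 4] | order so far=[1]
  pop 3: indeg[5]->2 | ready=[4] | order so far=[1, 3]
  pop 4: indeg[0]->0; indeg[5]->1 | ready=[0] | order so far=[1, 3, 4]
  pop 0: indeg[2]->0; indeg[5]->0 | ready=[2, 5] | order so far=[1, 3, 4, 0]
  pop 2: no out-edges | ready=[5] | order so far=[1, 3, 4, 0, 2]
  pop 5: no out-edges | ready=[] | order so far=[1, 3, 4, 0, 2, 5]
New canonical toposort: [1, 3, 4, 0, 2, 5]
Compare positions:
  Node 0: index 4 -> 3 (moved)
  Node 1: index 0 -> 0 (same)
  Node 2: index 1 -> 4 (moved)
  Node 3: index 2 -> 1 (moved)
  Node 4: index 3 -> 2 (moved)
  Node 5: index 5 -> 5 (same)
Nodes that changed position: 0 2 3 4

Answer: 0 2 3 4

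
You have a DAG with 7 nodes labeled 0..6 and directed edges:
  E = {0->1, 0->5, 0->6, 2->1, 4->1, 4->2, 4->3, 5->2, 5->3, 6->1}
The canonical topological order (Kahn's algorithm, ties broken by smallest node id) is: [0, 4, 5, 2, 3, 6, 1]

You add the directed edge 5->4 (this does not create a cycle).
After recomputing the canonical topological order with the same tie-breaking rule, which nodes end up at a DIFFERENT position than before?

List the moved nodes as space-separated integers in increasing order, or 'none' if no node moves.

Old toposort: [0, 4, 5, 2, 3, 6, 1]
Added edge 5->4
Recompute Kahn (smallest-id tiebreak):
  initial in-degrees: [0, 4, 2, 2, 1, 1, 1]
  ready (indeg=0): [0]
  pop 0: indeg[1]->3; indeg[5]->0; indeg[6]->0 | ready=[5, 6] | order so far=[0]
  pop 5: indeg[2]->1; indeg[3]->1; indeg[4]->0 | ready=[4, 6] | order so far=[0, 5]
  pop 4: indeg[1]->2; indeg[2]->0; indeg[3]->0 | ready=[2, 3, 6] | order so far=[0, 5, 4]
  pop 2: indeg[1]->1 | ready=[3, 6] | order so far=[0, 5, 4, 2]
  pop 3: no out-edges | ready=[6] | order so far=[0, 5, 4, 2, 3]
  pop 6: indeg[1]->0 | ready=[1] | order so far=[0, 5, 4, 2, 3, 6]
  pop 1: no out-edges | ready=[] | order so far=[0, 5, 4, 2, 3, 6, 1]
New canonical toposort: [0, 5, 4, 2, 3, 6, 1]
Compare positions:
  Node 0: index 0 -> 0 (same)
  Node 1: index 6 -> 6 (same)
  Node 2: index 3 -> 3 (same)
  Node 3: index 4 -> 4 (same)
  Node 4: index 1 -> 2 (moved)
  Node 5: index 2 -> 1 (moved)
  Node 6: index 5 -> 5 (same)
Nodes that changed position: 4 5

Answer: 4 5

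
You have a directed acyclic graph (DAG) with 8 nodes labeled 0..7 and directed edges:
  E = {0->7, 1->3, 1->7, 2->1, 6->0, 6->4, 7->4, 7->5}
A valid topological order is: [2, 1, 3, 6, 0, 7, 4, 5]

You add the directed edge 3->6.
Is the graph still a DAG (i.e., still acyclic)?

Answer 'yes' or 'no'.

Given toposort: [2, 1, 3, 6, 0, 7, 4, 5]
Position of 3: index 2; position of 6: index 3
New edge 3->6: forward
Forward edge: respects the existing order. Still a DAG, same toposort still valid.
Still a DAG? yes

Answer: yes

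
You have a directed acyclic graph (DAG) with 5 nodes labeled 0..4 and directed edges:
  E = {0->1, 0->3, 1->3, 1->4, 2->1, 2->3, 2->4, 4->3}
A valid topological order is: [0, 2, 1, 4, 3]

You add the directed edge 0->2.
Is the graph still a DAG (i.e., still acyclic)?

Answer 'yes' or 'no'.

Answer: yes

Derivation:
Given toposort: [0, 2, 1, 4, 3]
Position of 0: index 0; position of 2: index 1
New edge 0->2: forward
Forward edge: respects the existing order. Still a DAG, same toposort still valid.
Still a DAG? yes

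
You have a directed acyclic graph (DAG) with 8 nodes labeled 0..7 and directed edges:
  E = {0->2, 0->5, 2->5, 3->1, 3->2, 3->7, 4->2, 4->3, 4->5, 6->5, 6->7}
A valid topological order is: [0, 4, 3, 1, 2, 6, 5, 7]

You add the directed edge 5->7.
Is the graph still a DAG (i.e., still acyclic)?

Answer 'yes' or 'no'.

Answer: yes

Derivation:
Given toposort: [0, 4, 3, 1, 2, 6, 5, 7]
Position of 5: index 6; position of 7: index 7
New edge 5->7: forward
Forward edge: respects the existing order. Still a DAG, same toposort still valid.
Still a DAG? yes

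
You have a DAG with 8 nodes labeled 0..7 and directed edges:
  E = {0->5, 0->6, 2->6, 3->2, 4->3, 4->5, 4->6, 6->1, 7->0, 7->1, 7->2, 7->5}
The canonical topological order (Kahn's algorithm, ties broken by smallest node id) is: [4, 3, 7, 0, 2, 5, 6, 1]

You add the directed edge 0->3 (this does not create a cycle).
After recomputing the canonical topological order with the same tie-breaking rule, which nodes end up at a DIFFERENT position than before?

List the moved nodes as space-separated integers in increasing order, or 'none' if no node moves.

Answer: 0 3 7

Derivation:
Old toposort: [4, 3, 7, 0, 2, 5, 6, 1]
Added edge 0->3
Recompute Kahn (smallest-id tiebreak):
  initial in-degrees: [1, 2, 2, 2, 0, 3, 3, 0]
  ready (indeg=0): [4, 7]
  pop 4: indeg[3]->1; indeg[5]->2; indeg[6]->2 | ready=[7] | order so far=[4]
  pop 7: indeg[0]->0; indeg[1]->1; indeg[2]->1; indeg[5]->1 | ready=[0] | order so far=[4, 7]
  pop 0: indeg[3]->0; indeg[5]->0; indeg[6]->1 | ready=[3, 5] | order so far=[4, 7, 0]
  pop 3: indeg[2]->0 | ready=[2, 5] | order so far=[4, 7, 0, 3]
  pop 2: indeg[6]->0 | ready=[5, 6] | order so far=[4, 7, 0, 3, 2]
  pop 5: no out-edges | ready=[6] | order so far=[4, 7, 0, 3, 2, 5]
  pop 6: indeg[1]->0 | ready=[1] | order so far=[4, 7, 0, 3, 2, 5, 6]
  pop 1: no out-edges | ready=[] | order so far=[4, 7, 0, 3, 2, 5, 6, 1]
New canonical toposort: [4, 7, 0, 3, 2, 5, 6, 1]
Compare positions:
  Node 0: index 3 -> 2 (moved)
  Node 1: index 7 -> 7 (same)
  Node 2: index 4 -> 4 (same)
  Node 3: index 1 -> 3 (moved)
  Node 4: index 0 -> 0 (same)
  Node 5: index 5 -> 5 (same)
  Node 6: index 6 -> 6 (same)
  Node 7: index 2 -> 1 (moved)
Nodes that changed position: 0 3 7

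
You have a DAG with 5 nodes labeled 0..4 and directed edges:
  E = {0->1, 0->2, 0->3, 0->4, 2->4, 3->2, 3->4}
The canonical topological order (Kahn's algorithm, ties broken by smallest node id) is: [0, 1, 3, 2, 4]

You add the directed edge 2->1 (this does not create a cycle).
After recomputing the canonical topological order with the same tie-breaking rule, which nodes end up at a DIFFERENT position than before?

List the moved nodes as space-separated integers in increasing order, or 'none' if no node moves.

Answer: 1 2 3

Derivation:
Old toposort: [0, 1, 3, 2, 4]
Added edge 2->1
Recompute Kahn (smallest-id tiebreak):
  initial in-degrees: [0, 2, 2, 1, 3]
  ready (indeg=0): [0]
  pop 0: indeg[1]->1; indeg[2]->1; indeg[3]->0; indeg[4]->2 | ready=[3] | order so far=[0]
  pop 3: indeg[2]->0; indeg[4]->1 | ready=[2] | order so far=[0, 3]
  pop 2: indeg[1]->0; indeg[4]->0 | ready=[1, 4] | order so far=[0, 3, 2]
  pop 1: no out-edges | ready=[4] | order so far=[0, 3, 2, 1]
  pop 4: no out-edges | ready=[] | order so far=[0, 3, 2, 1, 4]
New canonical toposort: [0, 3, 2, 1, 4]
Compare positions:
  Node 0: index 0 -> 0 (same)
  Node 1: index 1 -> 3 (moved)
  Node 2: index 3 -> 2 (moved)
  Node 3: index 2 -> 1 (moved)
  Node 4: index 4 -> 4 (same)
Nodes that changed position: 1 2 3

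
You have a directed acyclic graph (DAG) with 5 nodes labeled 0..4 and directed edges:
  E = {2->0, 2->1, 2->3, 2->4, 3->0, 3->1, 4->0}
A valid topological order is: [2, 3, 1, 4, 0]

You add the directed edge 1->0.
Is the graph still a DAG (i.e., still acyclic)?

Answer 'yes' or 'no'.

Given toposort: [2, 3, 1, 4, 0]
Position of 1: index 2; position of 0: index 4
New edge 1->0: forward
Forward edge: respects the existing order. Still a DAG, same toposort still valid.
Still a DAG? yes

Answer: yes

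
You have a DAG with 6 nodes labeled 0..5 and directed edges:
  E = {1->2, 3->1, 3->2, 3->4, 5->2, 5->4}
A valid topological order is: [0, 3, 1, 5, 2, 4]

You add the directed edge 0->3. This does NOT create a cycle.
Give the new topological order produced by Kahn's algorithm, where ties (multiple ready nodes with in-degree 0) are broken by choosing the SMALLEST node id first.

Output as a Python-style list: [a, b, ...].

Old toposort: [0, 3, 1, 5, 2, 4]
Added edge: 0->3
Position of 0 (0) < position of 3 (1). Old order still valid.
Run Kahn's algorithm (break ties by smallest node id):
  initial in-degrees: [0, 1, 3, 1, 2, 0]
  ready (indeg=0): [0, 5]
  pop 0: indeg[3]->0 | ready=[3, 5] | order so far=[0]
  pop 3: indeg[1]->0; indeg[2]->2; indeg[4]->1 | ready=[1, 5] | order so far=[0, 3]
  pop 1: indeg[2]->1 | ready=[5] | order so far=[0, 3, 1]
  pop 5: indeg[2]->0; indeg[4]->0 | ready=[2, 4] | order so far=[0, 3, 1, 5]
  pop 2: no out-edges | ready=[4] | order so far=[0, 3, 1, 5, 2]
  pop 4: no out-edges | ready=[] | order so far=[0, 3, 1, 5, 2, 4]
  Result: [0, 3, 1, 5, 2, 4]

Answer: [0, 3, 1, 5, 2, 4]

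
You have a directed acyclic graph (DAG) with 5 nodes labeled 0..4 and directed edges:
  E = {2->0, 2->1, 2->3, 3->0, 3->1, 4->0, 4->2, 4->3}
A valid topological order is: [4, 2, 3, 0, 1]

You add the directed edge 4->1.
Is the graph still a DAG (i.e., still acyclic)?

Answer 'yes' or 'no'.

Answer: yes

Derivation:
Given toposort: [4, 2, 3, 0, 1]
Position of 4: index 0; position of 1: index 4
New edge 4->1: forward
Forward edge: respects the existing order. Still a DAG, same toposort still valid.
Still a DAG? yes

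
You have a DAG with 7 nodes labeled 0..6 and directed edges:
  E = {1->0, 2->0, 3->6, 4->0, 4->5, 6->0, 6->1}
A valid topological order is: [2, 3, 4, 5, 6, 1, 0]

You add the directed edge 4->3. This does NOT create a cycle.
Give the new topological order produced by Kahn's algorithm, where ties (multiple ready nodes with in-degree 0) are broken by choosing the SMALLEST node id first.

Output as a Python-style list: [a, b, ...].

Old toposort: [2, 3, 4, 5, 6, 1, 0]
Added edge: 4->3
Position of 4 (2) > position of 3 (1). Must reorder: 4 must now come before 3.
Run Kahn's algorithm (break ties by smallest node id):
  initial in-degrees: [4, 1, 0, 1, 0, 1, 1]
  ready (indeg=0): [2, 4]
  pop 2: indeg[0]->3 | ready=[4] | order so far=[2]
  pop 4: indeg[0]->2; indeg[3]->0; indeg[5]->0 | ready=[3, 5] | order so far=[2, 4]
  pop 3: indeg[6]->0 | ready=[5, 6] | order so far=[2, 4, 3]
  pop 5: no out-edges | ready=[6] | order so far=[2, 4, 3, 5]
  pop 6: indeg[0]->1; indeg[1]->0 | ready=[1] | order so far=[2, 4, 3, 5, 6]
  pop 1: indeg[0]->0 | ready=[0] | order so far=[2, 4, 3, 5, 6, 1]
  pop 0: no out-edges | ready=[] | order so far=[2, 4, 3, 5, 6, 1, 0]
  Result: [2, 4, 3, 5, 6, 1, 0]

Answer: [2, 4, 3, 5, 6, 1, 0]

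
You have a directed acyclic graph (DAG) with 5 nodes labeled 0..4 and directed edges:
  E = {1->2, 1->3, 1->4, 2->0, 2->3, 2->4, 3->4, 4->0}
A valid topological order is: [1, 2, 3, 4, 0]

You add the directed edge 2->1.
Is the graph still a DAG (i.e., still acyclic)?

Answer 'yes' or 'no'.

Given toposort: [1, 2, 3, 4, 0]
Position of 2: index 1; position of 1: index 0
New edge 2->1: backward (u after v in old order)
Backward edge: old toposort is now invalid. Check if this creates a cycle.
Does 1 already reach 2? Reachable from 1: [0, 1, 2, 3, 4]. YES -> cycle!
Still a DAG? no

Answer: no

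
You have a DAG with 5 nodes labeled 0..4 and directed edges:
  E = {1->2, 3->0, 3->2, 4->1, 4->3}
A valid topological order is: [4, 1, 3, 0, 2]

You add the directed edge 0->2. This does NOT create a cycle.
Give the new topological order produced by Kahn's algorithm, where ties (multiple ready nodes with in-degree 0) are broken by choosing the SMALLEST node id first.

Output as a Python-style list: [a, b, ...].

Answer: [4, 1, 3, 0, 2]

Derivation:
Old toposort: [4, 1, 3, 0, 2]
Added edge: 0->2
Position of 0 (3) < position of 2 (4). Old order still valid.
Run Kahn's algorithm (break ties by smallest node id):
  initial in-degrees: [1, 1, 3, 1, 0]
  ready (indeg=0): [4]
  pop 4: indeg[1]->0; indeg[3]->0 | ready=[1, 3] | order so far=[4]
  pop 1: indeg[2]->2 | ready=[3] | order so far=[4, 1]
  pop 3: indeg[0]->0; indeg[2]->1 | ready=[0] | order so far=[4, 1, 3]
  pop 0: indeg[2]->0 | ready=[2] | order so far=[4, 1, 3, 0]
  pop 2: no out-edges | ready=[] | order so far=[4, 1, 3, 0, 2]
  Result: [4, 1, 3, 0, 2]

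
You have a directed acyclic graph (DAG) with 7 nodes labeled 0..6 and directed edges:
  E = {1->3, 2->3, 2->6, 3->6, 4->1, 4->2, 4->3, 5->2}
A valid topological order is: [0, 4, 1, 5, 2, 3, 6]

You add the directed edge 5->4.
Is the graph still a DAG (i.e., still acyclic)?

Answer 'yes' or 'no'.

Answer: yes

Derivation:
Given toposort: [0, 4, 1, 5, 2, 3, 6]
Position of 5: index 3; position of 4: index 1
New edge 5->4: backward (u after v in old order)
Backward edge: old toposort is now invalid. Check if this creates a cycle.
Does 4 already reach 5? Reachable from 4: [1, 2, 3, 4, 6]. NO -> still a DAG (reorder needed).
Still a DAG? yes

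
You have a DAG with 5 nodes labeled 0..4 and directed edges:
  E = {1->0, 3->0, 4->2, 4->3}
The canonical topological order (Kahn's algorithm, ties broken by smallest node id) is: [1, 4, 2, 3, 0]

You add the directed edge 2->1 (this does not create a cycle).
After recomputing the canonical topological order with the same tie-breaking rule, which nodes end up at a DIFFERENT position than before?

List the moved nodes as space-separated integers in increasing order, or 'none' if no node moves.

Answer: 1 2 4

Derivation:
Old toposort: [1, 4, 2, 3, 0]
Added edge 2->1
Recompute Kahn (smallest-id tiebreak):
  initial in-degrees: [2, 1, 1, 1, 0]
  ready (indeg=0): [4]
  pop 4: indeg[2]->0; indeg[3]->0 | ready=[2, 3] | order so far=[4]
  pop 2: indeg[1]->0 | ready=[1, 3] | order so far=[4, 2]
  pop 1: indeg[0]->1 | ready=[3] | order so far=[4, 2, 1]
  pop 3: indeg[0]->0 | ready=[0] | order so far=[4, 2, 1, 3]
  pop 0: no out-edges | ready=[] | order so far=[4, 2, 1, 3, 0]
New canonical toposort: [4, 2, 1, 3, 0]
Compare positions:
  Node 0: index 4 -> 4 (same)
  Node 1: index 0 -> 2 (moved)
  Node 2: index 2 -> 1 (moved)
  Node 3: index 3 -> 3 (same)
  Node 4: index 1 -> 0 (moved)
Nodes that changed position: 1 2 4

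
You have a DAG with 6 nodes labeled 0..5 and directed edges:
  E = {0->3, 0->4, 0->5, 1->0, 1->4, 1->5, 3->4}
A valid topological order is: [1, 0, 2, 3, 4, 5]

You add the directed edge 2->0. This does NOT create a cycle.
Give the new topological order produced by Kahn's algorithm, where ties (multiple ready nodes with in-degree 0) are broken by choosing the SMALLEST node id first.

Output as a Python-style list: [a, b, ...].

Old toposort: [1, 0, 2, 3, 4, 5]
Added edge: 2->0
Position of 2 (2) > position of 0 (1). Must reorder: 2 must now come before 0.
Run Kahn's algorithm (break ties by smallest node id):
  initial in-degrees: [2, 0, 0, 1, 3, 2]
  ready (indeg=0): [1, 2]
  pop 1: indeg[0]->1; indeg[4]->2; indeg[5]->1 | ready=[2] | order so far=[1]
  pop 2: indeg[0]->0 | ready=[0] | order so far=[1, 2]
  pop 0: indeg[3]->0; indeg[4]->1; indeg[5]->0 | ready=[3, 5] | order so far=[1, 2, 0]
  pop 3: indeg[4]->0 | ready=[4, 5] | order so far=[1, 2, 0, 3]
  pop 4: no out-edges | ready=[5] | order so far=[1, 2, 0, 3, 4]
  pop 5: no out-edges | ready=[] | order so far=[1, 2, 0, 3, 4, 5]
  Result: [1, 2, 0, 3, 4, 5]

Answer: [1, 2, 0, 3, 4, 5]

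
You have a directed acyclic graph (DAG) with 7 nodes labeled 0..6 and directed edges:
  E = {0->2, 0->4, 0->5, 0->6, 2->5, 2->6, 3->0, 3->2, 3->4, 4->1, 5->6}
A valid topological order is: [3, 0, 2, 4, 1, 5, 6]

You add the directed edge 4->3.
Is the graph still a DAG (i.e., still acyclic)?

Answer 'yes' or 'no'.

Answer: no

Derivation:
Given toposort: [3, 0, 2, 4, 1, 5, 6]
Position of 4: index 3; position of 3: index 0
New edge 4->3: backward (u after v in old order)
Backward edge: old toposort is now invalid. Check if this creates a cycle.
Does 3 already reach 4? Reachable from 3: [0, 1, 2, 3, 4, 5, 6]. YES -> cycle!
Still a DAG? no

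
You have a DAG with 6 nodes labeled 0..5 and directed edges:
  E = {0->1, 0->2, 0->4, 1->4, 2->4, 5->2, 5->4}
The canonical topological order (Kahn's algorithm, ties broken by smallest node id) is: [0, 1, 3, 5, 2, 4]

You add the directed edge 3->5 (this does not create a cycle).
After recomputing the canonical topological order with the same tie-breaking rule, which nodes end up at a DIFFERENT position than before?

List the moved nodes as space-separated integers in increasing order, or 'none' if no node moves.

Old toposort: [0, 1, 3, 5, 2, 4]
Added edge 3->5
Recompute Kahn (smallest-id tiebreak):
  initial in-degrees: [0, 1, 2, 0, 4, 1]
  ready (indeg=0): [0, 3]
  pop 0: indeg[1]->0; indeg[2]->1; indeg[4]->3 | ready=[1, 3] | order so far=[0]
  pop 1: indeg[4]->2 | ready=[3] | order so far=[0, 1]
  pop 3: indeg[5]->0 | ready=[5] | order so far=[0, 1, 3]
  pop 5: indeg[2]->0; indeg[4]->1 | ready=[2] | order so far=[0, 1, 3, 5]
  pop 2: indeg[4]->0 | ready=[4] | order so far=[0, 1, 3, 5, 2]
  pop 4: no out-edges | ready=[] | order so far=[0, 1, 3, 5, 2, 4]
New canonical toposort: [0, 1, 3, 5, 2, 4]
Compare positions:
  Node 0: index 0 -> 0 (same)
  Node 1: index 1 -> 1 (same)
  Node 2: index 4 -> 4 (same)
  Node 3: index 2 -> 2 (same)
  Node 4: index 5 -> 5 (same)
  Node 5: index 3 -> 3 (same)
Nodes that changed position: none

Answer: none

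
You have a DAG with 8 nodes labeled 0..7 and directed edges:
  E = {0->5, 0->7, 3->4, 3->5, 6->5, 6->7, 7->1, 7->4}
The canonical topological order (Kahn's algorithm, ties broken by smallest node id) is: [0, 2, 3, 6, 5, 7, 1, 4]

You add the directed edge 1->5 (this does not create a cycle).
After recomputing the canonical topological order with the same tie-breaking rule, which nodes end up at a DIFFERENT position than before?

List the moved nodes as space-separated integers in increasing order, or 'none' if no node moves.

Answer: 1 4 5 7

Derivation:
Old toposort: [0, 2, 3, 6, 5, 7, 1, 4]
Added edge 1->5
Recompute Kahn (smallest-id tiebreak):
  initial in-degrees: [0, 1, 0, 0, 2, 4, 0, 2]
  ready (indeg=0): [0, 2, 3, 6]
  pop 0: indeg[5]->3; indeg[7]->1 | ready=[2, 3, 6] | order so far=[0]
  pop 2: no out-edges | ready=[3, 6] | order so far=[0, 2]
  pop 3: indeg[4]->1; indeg[5]->2 | ready=[6] | order so far=[0, 2, 3]
  pop 6: indeg[5]->1; indeg[7]->0 | ready=[7] | order so far=[0, 2, 3, 6]
  pop 7: indeg[1]->0; indeg[4]->0 | ready=[1, 4] | order so far=[0, 2, 3, 6, 7]
  pop 1: indeg[5]->0 | ready=[4, 5] | order so far=[0, 2, 3, 6, 7, 1]
  pop 4: no out-edges | ready=[5] | order so far=[0, 2, 3, 6, 7, 1, 4]
  pop 5: no out-edges | ready=[] | order so far=[0, 2, 3, 6, 7, 1, 4, 5]
New canonical toposort: [0, 2, 3, 6, 7, 1, 4, 5]
Compare positions:
  Node 0: index 0 -> 0 (same)
  Node 1: index 6 -> 5 (moved)
  Node 2: index 1 -> 1 (same)
  Node 3: index 2 -> 2 (same)
  Node 4: index 7 -> 6 (moved)
  Node 5: index 4 -> 7 (moved)
  Node 6: index 3 -> 3 (same)
  Node 7: index 5 -> 4 (moved)
Nodes that changed position: 1 4 5 7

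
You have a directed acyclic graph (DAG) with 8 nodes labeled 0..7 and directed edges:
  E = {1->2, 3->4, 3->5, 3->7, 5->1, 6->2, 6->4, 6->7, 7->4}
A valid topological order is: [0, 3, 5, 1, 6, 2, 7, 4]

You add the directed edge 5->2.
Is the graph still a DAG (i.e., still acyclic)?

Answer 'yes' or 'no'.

Answer: yes

Derivation:
Given toposort: [0, 3, 5, 1, 6, 2, 7, 4]
Position of 5: index 2; position of 2: index 5
New edge 5->2: forward
Forward edge: respects the existing order. Still a DAG, same toposort still valid.
Still a DAG? yes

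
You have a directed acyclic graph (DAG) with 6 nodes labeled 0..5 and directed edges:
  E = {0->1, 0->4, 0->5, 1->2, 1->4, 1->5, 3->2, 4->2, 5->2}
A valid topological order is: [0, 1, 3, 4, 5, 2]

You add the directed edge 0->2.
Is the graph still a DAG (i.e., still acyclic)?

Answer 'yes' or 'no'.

Answer: yes

Derivation:
Given toposort: [0, 1, 3, 4, 5, 2]
Position of 0: index 0; position of 2: index 5
New edge 0->2: forward
Forward edge: respects the existing order. Still a DAG, same toposort still valid.
Still a DAG? yes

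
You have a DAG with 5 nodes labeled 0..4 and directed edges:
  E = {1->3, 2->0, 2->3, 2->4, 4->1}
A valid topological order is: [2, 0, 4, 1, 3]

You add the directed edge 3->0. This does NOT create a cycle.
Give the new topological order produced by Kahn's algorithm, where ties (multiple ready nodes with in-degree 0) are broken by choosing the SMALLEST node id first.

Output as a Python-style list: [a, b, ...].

Old toposort: [2, 0, 4, 1, 3]
Added edge: 3->0
Position of 3 (4) > position of 0 (1). Must reorder: 3 must now come before 0.
Run Kahn's algorithm (break ties by smallest node id):
  initial in-degrees: [2, 1, 0, 2, 1]
  ready (indeg=0): [2]
  pop 2: indeg[0]->1; indeg[3]->1; indeg[4]->0 | ready=[4] | order so far=[2]
  pop 4: indeg[1]->0 | ready=[1] | order so far=[2, 4]
  pop 1: indeg[3]->0 | ready=[3] | order so far=[2, 4, 1]
  pop 3: indeg[0]->0 | ready=[0] | order so far=[2, 4, 1, 3]
  pop 0: no out-edges | ready=[] | order so far=[2, 4, 1, 3, 0]
  Result: [2, 4, 1, 3, 0]

Answer: [2, 4, 1, 3, 0]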